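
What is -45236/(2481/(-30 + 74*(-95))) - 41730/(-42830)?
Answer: 1367855616493/10626123 ≈ 1.2873e+5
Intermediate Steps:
-45236/(2481/(-30 + 74*(-95))) - 41730/(-42830) = -45236/(2481/(-30 - 7030)) - 41730*(-1/42830) = -45236/(2481/(-7060)) + 4173/4283 = -45236/(2481*(-1/7060)) + 4173/4283 = -45236/(-2481/7060) + 4173/4283 = -45236*(-7060/2481) + 4173/4283 = 319366160/2481 + 4173/4283 = 1367855616493/10626123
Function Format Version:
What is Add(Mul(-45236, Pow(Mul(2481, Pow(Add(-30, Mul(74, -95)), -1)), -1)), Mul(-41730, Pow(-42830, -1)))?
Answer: Rational(1367855616493, 10626123) ≈ 1.2873e+5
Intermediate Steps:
Add(Mul(-45236, Pow(Mul(2481, Pow(Add(-30, Mul(74, -95)), -1)), -1)), Mul(-41730, Pow(-42830, -1))) = Add(Mul(-45236, Pow(Mul(2481, Pow(Add(-30, -7030), -1)), -1)), Mul(-41730, Rational(-1, 42830))) = Add(Mul(-45236, Pow(Mul(2481, Pow(-7060, -1)), -1)), Rational(4173, 4283)) = Add(Mul(-45236, Pow(Mul(2481, Rational(-1, 7060)), -1)), Rational(4173, 4283)) = Add(Mul(-45236, Pow(Rational(-2481, 7060), -1)), Rational(4173, 4283)) = Add(Mul(-45236, Rational(-7060, 2481)), Rational(4173, 4283)) = Add(Rational(319366160, 2481), Rational(4173, 4283)) = Rational(1367855616493, 10626123)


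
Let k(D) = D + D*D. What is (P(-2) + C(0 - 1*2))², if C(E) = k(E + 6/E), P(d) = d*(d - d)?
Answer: 400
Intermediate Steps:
k(D) = D + D²
P(d) = 0 (P(d) = d*0 = 0)
C(E) = (E + 6/E)*(1 + E + 6/E) (C(E) = (E + 6/E)*(1 + (E + 6/E)) = (E + 6/E)*(1 + E + 6/E))
(P(-2) + C(0 - 1*2))² = (0 + (6 + (0 - 1*2)²)*(6 + (0 - 1*2) + (0 - 1*2)²)/(0 - 1*2)²)² = (0 + (6 + (0 - 2)²)*(6 + (0 - 2) + (0 - 2)²)/(0 - 2)²)² = (0 + (6 + (-2)²)*(6 - 2 + (-2)²)/(-2)²)² = (0 + (6 + 4)*(6 - 2 + 4)/4)² = (0 + (¼)*10*8)² = (0 + 20)² = 20² = 400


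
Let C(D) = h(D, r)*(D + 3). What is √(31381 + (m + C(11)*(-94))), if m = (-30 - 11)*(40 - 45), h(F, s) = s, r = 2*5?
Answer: √18426 ≈ 135.74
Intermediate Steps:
r = 10
C(D) = 30 + 10*D (C(D) = 10*(D + 3) = 10*(3 + D) = 30 + 10*D)
m = 205 (m = -41*(-5) = 205)
√(31381 + (m + C(11)*(-94))) = √(31381 + (205 + (30 + 10*11)*(-94))) = √(31381 + (205 + (30 + 110)*(-94))) = √(31381 + (205 + 140*(-94))) = √(31381 + (205 - 13160)) = √(31381 - 12955) = √18426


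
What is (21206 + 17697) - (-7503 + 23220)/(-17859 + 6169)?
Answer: 454791787/11690 ≈ 38904.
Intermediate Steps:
(21206 + 17697) - (-7503 + 23220)/(-17859 + 6169) = 38903 - 15717/(-11690) = 38903 - 15717*(-1)/11690 = 38903 - 1*(-15717/11690) = 38903 + 15717/11690 = 454791787/11690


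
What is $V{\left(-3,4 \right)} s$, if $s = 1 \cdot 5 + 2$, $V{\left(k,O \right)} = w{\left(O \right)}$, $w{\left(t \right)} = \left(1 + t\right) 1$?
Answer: $35$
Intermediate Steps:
$w{\left(t \right)} = 1 + t$
$V{\left(k,O \right)} = 1 + O$
$s = 7$ ($s = 5 + 2 = 7$)
$V{\left(-3,4 \right)} s = \left(1 + 4\right) 7 = 5 \cdot 7 = 35$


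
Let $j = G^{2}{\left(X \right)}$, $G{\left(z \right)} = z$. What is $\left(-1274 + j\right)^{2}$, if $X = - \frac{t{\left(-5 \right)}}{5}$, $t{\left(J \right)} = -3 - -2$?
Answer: $\frac{1014358801}{625} \approx 1.623 \cdot 10^{6}$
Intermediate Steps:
$t{\left(J \right)} = -1$ ($t{\left(J \right)} = -3 + 2 = -1$)
$X = \frac{1}{5}$ ($X = - \frac{-1}{5} = \left(-1\right) \left(- \frac{1}{5}\right) = \frac{1}{5} \approx 0.2$)
$j = \frac{1}{25}$ ($j = \left(\frac{1}{5}\right)^{2} = \frac{1}{25} \approx 0.04$)
$\left(-1274 + j\right)^{2} = \left(-1274 + \frac{1}{25}\right)^{2} = \left(- \frac{31849}{25}\right)^{2} = \frac{1014358801}{625}$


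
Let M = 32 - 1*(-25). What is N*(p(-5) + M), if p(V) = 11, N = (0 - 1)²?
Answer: 68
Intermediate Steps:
N = 1 (N = (-1)² = 1)
M = 57 (M = 32 + 25 = 57)
N*(p(-5) + M) = 1*(11 + 57) = 1*68 = 68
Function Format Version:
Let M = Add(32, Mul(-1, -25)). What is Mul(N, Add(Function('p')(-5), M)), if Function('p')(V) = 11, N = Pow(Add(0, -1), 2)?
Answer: 68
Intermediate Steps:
N = 1 (N = Pow(-1, 2) = 1)
M = 57 (M = Add(32, 25) = 57)
Mul(N, Add(Function('p')(-5), M)) = Mul(1, Add(11, 57)) = Mul(1, 68) = 68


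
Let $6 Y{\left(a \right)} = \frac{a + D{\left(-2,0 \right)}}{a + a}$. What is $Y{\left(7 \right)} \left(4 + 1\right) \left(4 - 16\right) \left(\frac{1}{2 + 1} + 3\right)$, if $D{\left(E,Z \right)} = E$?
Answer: $- \frac{250}{21} \approx -11.905$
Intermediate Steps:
$Y{\left(a \right)} = \frac{-2 + a}{12 a}$ ($Y{\left(a \right)} = \frac{\left(a - 2\right) \frac{1}{a + a}}{6} = \frac{\left(-2 + a\right) \frac{1}{2 a}}{6} = \frac{\frac{1}{2} \frac{1}{a} \left(-2 + a\right)}{6} = \frac{-2 + a}{12 a}$)
$Y{\left(7 \right)} \left(4 + 1\right) \left(4 - 16\right) \left(\frac{1}{2 + 1} + 3\right) = \frac{-2 + 7}{12 \cdot 7} \left(4 + 1\right) \left(4 - 16\right) \left(\frac{1}{2 + 1} + 3\right) = \frac{1}{12} \cdot \frac{1}{7} \cdot 5 \cdot 5 \left(4 - 16\right) \left(\frac{1}{3} + 3\right) = \frac{5 \cdot 5 \left(-12\right) \left(\frac{1}{3} + 3\right)}{84} = \frac{5 \left(\left(-60\right) \frac{10}{3}\right)}{84} = \frac{5}{84} \left(-200\right) = - \frac{250}{21}$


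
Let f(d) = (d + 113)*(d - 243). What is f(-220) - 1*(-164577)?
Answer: 214118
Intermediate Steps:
f(d) = (-243 + d)*(113 + d) (f(d) = (113 + d)*(-243 + d) = (-243 + d)*(113 + d))
f(-220) - 1*(-164577) = (-27459 + (-220)**2 - 130*(-220)) - 1*(-164577) = (-27459 + 48400 + 28600) + 164577 = 49541 + 164577 = 214118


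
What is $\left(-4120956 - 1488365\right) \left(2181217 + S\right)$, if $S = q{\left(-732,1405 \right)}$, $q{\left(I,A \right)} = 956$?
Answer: $-12240508834533$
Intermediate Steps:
$S = 956$
$\left(-4120956 - 1488365\right) \left(2181217 + S\right) = \left(-4120956 - 1488365\right) \left(2181217 + 956\right) = \left(-5609321\right) 2182173 = -12240508834533$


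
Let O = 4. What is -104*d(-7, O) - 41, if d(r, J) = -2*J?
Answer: 791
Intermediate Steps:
-104*d(-7, O) - 41 = -(-208)*4 - 41 = -104*(-8) - 41 = 832 - 41 = 791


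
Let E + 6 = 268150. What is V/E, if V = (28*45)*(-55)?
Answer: -17325/67036 ≈ -0.25844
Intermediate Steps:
E = 268144 (E = -6 + 268150 = 268144)
V = -69300 (V = 1260*(-55) = -69300)
V/E = -69300/268144 = -69300*1/268144 = -17325/67036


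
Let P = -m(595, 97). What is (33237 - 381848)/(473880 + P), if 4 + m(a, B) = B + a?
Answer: -348611/473192 ≈ -0.73672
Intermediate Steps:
m(a, B) = -4 + B + a (m(a, B) = -4 + (B + a) = -4 + B + a)
P = -688 (P = -(-4 + 97 + 595) = -1*688 = -688)
(33237 - 381848)/(473880 + P) = (33237 - 381848)/(473880 - 688) = -348611/473192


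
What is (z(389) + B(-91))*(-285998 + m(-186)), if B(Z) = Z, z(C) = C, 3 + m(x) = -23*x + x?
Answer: -84008882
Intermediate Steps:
m(x) = -3 - 22*x (m(x) = -3 + (-23*x + x) = -3 - 22*x)
(z(389) + B(-91))*(-285998 + m(-186)) = (389 - 91)*(-285998 + (-3 - 22*(-186))) = 298*(-285998 + (-3 + 4092)) = 298*(-285998 + 4089) = 298*(-281909) = -84008882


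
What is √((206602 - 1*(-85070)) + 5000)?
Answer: 4*√18542 ≈ 544.68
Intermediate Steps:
√((206602 - 1*(-85070)) + 5000) = √((206602 + 85070) + 5000) = √(291672 + 5000) = √296672 = 4*√18542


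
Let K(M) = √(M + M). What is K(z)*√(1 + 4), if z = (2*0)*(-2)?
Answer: 0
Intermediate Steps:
z = 0 (z = 0*(-2) = 0)
K(M) = √2*√M (K(M) = √(2*M) = √2*√M)
K(z)*√(1 + 4) = (√2*√0)*√(1 + 4) = (√2*0)*√5 = 0*√5 = 0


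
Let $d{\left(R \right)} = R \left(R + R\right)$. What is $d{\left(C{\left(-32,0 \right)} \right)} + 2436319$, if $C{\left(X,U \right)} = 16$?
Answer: $2436831$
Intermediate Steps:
$d{\left(R \right)} = 2 R^{2}$ ($d{\left(R \right)} = R 2 R = 2 R^{2}$)
$d{\left(C{\left(-32,0 \right)} \right)} + 2436319 = 2 \cdot 16^{2} + 2436319 = 2 \cdot 256 + 2436319 = 512 + 2436319 = 2436831$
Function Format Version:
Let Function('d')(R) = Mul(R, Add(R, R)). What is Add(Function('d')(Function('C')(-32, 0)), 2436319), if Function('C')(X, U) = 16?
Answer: 2436831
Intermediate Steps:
Function('d')(R) = Mul(2, Pow(R, 2)) (Function('d')(R) = Mul(R, Mul(2, R)) = Mul(2, Pow(R, 2)))
Add(Function('d')(Function('C')(-32, 0)), 2436319) = Add(Mul(2, Pow(16, 2)), 2436319) = Add(Mul(2, 256), 2436319) = Add(512, 2436319) = 2436831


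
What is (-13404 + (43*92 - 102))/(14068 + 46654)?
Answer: -4775/30361 ≈ -0.15727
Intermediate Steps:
(-13404 + (43*92 - 102))/(14068 + 46654) = (-13404 + (3956 - 102))/60722 = (-13404 + 3854)*(1/60722) = -9550*1/60722 = -4775/30361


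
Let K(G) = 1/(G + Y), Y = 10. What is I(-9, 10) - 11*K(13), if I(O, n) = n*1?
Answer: 219/23 ≈ 9.5217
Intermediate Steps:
I(O, n) = n
K(G) = 1/(10 + G) (K(G) = 1/(G + 10) = 1/(10 + G))
I(-9, 10) - 11*K(13) = 10 - 11/(10 + 13) = 10 - 11/23 = 219/23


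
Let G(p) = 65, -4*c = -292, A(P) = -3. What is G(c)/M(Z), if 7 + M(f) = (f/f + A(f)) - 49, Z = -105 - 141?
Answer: -65/58 ≈ -1.1207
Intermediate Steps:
c = 73 (c = -1/4*(-292) = 73)
Z = -246
M(f) = -58 (M(f) = -7 + ((f/f - 3) - 49) = -7 + ((1 - 3) - 49) = -7 + (-2 - 49) = -7 - 51 = -58)
G(c)/M(Z) = 65/(-58) = 65*(-1/58) = -65/58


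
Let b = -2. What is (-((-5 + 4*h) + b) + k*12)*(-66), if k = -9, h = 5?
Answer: 7986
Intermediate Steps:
(-((-5 + 4*h) + b) + k*12)*(-66) = (-((-5 + 4*5) - 2) - 9*12)*(-66) = (-((-5 + 20) - 2) - 108)*(-66) = (-(15 - 2) - 108)*(-66) = (-1*13 - 108)*(-66) = (-13 - 108)*(-66) = -121*(-66) = 7986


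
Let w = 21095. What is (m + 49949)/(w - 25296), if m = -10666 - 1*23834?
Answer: -15449/4201 ≈ -3.6775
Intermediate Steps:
m = -34500 (m = -10666 - 23834 = -34500)
(m + 49949)/(w - 25296) = (-34500 + 49949)/(21095 - 25296) = 15449/(-4201) = 15449*(-1/4201) = -15449/4201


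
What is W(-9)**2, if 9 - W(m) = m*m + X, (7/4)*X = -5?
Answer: 234256/49 ≈ 4780.7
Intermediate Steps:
X = -20/7 (X = (4/7)*(-5) = -20/7 ≈ -2.8571)
W(m) = 83/7 - m**2 (W(m) = 9 - (m*m - 20/7) = 9 - (m**2 - 20/7) = 9 - (-20/7 + m**2) = 9 + (20/7 - m**2) = 83/7 - m**2)
W(-9)**2 = (83/7 - 1*(-9)**2)**2 = (83/7 - 1*81)**2 = (83/7 - 81)**2 = (-484/7)**2 = 234256/49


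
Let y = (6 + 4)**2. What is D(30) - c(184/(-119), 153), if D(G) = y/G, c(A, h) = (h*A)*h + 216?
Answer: 755638/21 ≈ 35983.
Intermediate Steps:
c(A, h) = 216 + A*h**2 (c(A, h) = (A*h)*h + 216 = A*h**2 + 216 = 216 + A*h**2)
y = 100 (y = 10**2 = 100)
D(G) = 100/G
D(30) - c(184/(-119), 153) = 100/30 - (216 + (184/(-119))*153**2) = 100*(1/30) - (216 + (184*(-1/119))*23409) = 10/3 - (216 - 184/119*23409) = 10/3 - (216 - 253368/7) = 10/3 - 1*(-251856/7) = 10/3 + 251856/7 = 755638/21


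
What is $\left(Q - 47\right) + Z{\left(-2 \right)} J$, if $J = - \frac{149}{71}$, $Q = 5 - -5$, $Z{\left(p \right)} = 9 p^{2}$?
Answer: $- \frac{7991}{71} \approx -112.55$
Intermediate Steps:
$Q = 10$ ($Q = 5 + 5 = 10$)
$J = - \frac{149}{71}$ ($J = \left(-149\right) \frac{1}{71} = - \frac{149}{71} \approx -2.0986$)
$\left(Q - 47\right) + Z{\left(-2 \right)} J = \left(10 - 47\right) + 9 \left(-2\right)^{2} \left(- \frac{149}{71}\right) = -37 + 9 \cdot 4 \left(- \frac{149}{71}\right) = -37 + 36 \left(- \frac{149}{71}\right) = -37 - \frac{5364}{71} = - \frac{7991}{71}$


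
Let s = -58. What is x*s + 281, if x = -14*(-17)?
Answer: -13523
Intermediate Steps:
x = 238
x*s + 281 = 238*(-58) + 281 = -13804 + 281 = -13523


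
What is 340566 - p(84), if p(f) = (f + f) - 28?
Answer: 340426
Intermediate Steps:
p(f) = -28 + 2*f (p(f) = 2*f - 28 = -28 + 2*f)
340566 - p(84) = 340566 - (-28 + 2*84) = 340566 - (-28 + 168) = 340566 - 1*140 = 340566 - 140 = 340426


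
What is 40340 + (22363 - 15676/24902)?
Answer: 780707215/12451 ≈ 62702.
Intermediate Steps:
40340 + (22363 - 15676/24902) = 40340 + (22363 - 1*7838/12451) = 40340 + (22363 - 7838/12451) = 40340 + 278433875/12451 = 780707215/12451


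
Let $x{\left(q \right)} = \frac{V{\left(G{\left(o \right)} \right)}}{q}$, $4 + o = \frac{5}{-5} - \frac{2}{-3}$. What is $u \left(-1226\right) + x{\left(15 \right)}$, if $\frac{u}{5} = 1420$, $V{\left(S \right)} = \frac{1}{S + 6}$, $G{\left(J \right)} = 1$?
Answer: $- \frac{913982999}{105} \approx -8.7046 \cdot 10^{6}$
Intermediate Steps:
$o = - \frac{13}{3}$ ($o = -4 + \left(\frac{5}{-5} - \frac{2}{-3}\right) = -4 + \left(5 \left(- \frac{1}{5}\right) - - \frac{2}{3}\right) = -4 + \left(-1 + \frac{2}{3}\right) = -4 - \frac{1}{3} = - \frac{13}{3} \approx -4.3333$)
$V{\left(S \right)} = \frac{1}{6 + S}$
$u = 7100$ ($u = 5 \cdot 1420 = 7100$)
$x{\left(q \right)} = \frac{1}{7 q}$ ($x{\left(q \right)} = \frac{1}{\left(6 + 1\right) q} = \frac{1}{7 q}$)
$u \left(-1226\right) + x{\left(15 \right)} = 7100 \left(-1226\right) + \frac{1}{7 \cdot 15} = -8704600 + \frac{1}{7} \cdot \frac{1}{15} = -8704600 + \frac{1}{105} = - \frac{913982999}{105}$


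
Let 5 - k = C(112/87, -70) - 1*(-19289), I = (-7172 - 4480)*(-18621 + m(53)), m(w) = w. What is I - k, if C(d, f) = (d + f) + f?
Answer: 18824492872/87 ≈ 2.1637e+8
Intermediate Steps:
C(d, f) = d + 2*f
I = 216354336 (I = (-7172 - 4480)*(-18621 + 53) = -11652*(-18568) = 216354336)
k = -1665640/87 (k = 5 - ((112/87 + 2*(-70)) - 1*(-19289)) = 5 - ((112*(1/87) - 140) + 19289) = 5 - ((112/87 - 140) + 19289) = 5 - (-12068/87 + 19289) = 5 - 1*1666075/87 = 5 - 1666075/87 = -1665640/87 ≈ -19145.)
I - k = 216354336 - 1*(-1665640/87) = 216354336 + 1665640/87 = 18824492872/87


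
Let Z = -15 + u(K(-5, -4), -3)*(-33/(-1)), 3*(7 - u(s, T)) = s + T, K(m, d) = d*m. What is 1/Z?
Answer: 1/29 ≈ 0.034483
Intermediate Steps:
u(s, T) = 7 - T/3 - s/3 (u(s, T) = 7 - (s + T)/3 = 7 - (T + s)/3 = 7 + (-T/3 - s/3) = 7 - T/3 - s/3)
Z = 29 (Z = -15 + (7 - ⅓*(-3) - (-4)*(-5)/3)*(-33/(-1)) = -15 + (7 + 1 - ⅓*20)*(-33*(-1)) = -15 + (7 + 1 - 20/3)*33 = -15 + (4/3)*33 = -15 + 44 = 29)
1/Z = 1/29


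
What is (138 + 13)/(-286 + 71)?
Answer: -151/215 ≈ -0.70233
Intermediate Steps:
(138 + 13)/(-286 + 71) = 151/(-215) = 151*(-1/215) = -151/215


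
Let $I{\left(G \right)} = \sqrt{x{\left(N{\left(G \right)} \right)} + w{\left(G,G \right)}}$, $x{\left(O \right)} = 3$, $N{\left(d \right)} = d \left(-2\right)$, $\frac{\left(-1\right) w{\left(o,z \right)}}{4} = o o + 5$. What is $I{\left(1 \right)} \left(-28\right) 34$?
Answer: $- 952 i \sqrt{21} \approx - 4362.6 i$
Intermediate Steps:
$w{\left(o,z \right)} = -20 - 4 o^{2}$ ($w{\left(o,z \right)} = - 4 \left(o o + 5\right) = - 4 \left(o^{2} + 5\right) = - 4 \left(5 + o^{2}\right) = -20 - 4 o^{2}$)
$N{\left(d \right)} = - 2 d$
$I{\left(G \right)} = \sqrt{-17 - 4 G^{2}}$ ($I{\left(G \right)} = \sqrt{3 - \left(20 + 4 G^{2}\right)} = \sqrt{-17 - 4 G^{2}}$)
$I{\left(1 \right)} \left(-28\right) 34 = \sqrt{-17 - 4 \cdot 1^{2}} \left(-28\right) 34 = \sqrt{-17 - 4} \left(-28\right) 34 = \sqrt{-21} \left(-28\right) 34 = i \sqrt{21} \left(-28\right) 34 = - 28 i \sqrt{21} \cdot 34 = - 952 i \sqrt{21}$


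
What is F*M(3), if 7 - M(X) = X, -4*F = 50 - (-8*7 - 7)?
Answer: -113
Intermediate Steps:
F = -113/4 (F = -(50 - (-8*7 - 7))/4 = -(50 - (-56 - 7))/4 = -(50 - 1*(-63))/4 = -(50 + 63)/4 = -1/4*113 = -113/4 ≈ -28.250)
M(X) = 7 - X
F*M(3) = -113*(7 - 1*3)/4 = -113*(7 - 3)/4 = -113/4*4 = -113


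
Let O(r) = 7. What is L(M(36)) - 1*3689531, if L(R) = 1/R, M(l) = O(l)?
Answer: -25826716/7 ≈ -3.6895e+6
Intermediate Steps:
M(l) = 7
L(M(36)) - 1*3689531 = 1/7 - 1*3689531 = 1/7 - 3689531 = -25826716/7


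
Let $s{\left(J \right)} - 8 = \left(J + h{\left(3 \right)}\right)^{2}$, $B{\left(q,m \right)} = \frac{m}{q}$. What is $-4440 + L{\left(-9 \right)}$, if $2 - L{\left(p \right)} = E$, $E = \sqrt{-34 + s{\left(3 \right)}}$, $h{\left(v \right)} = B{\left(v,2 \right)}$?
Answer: $-4438 - \frac{i \sqrt{113}}{3} \approx -4438.0 - 3.5434 i$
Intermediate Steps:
$h{\left(v \right)} = \frac{2}{v}$
$s{\left(J \right)} = 8 + \left(\frac{2}{3} + J\right)^{2}$ ($s{\left(J \right)} = 8 + \left(J + \frac{2}{3}\right)^{2} = 8 + \left(\frac{2}{3} + J\right)^{2}$)
$E = \frac{i \sqrt{113}}{3}$ ($E = \sqrt{-34 + \left(8 + \frac{\left(2 + 3 \cdot 3\right)^{2}}{9}\right)} = \sqrt{-34 + \left(8 + \frac{\left(2 + 9\right)^{2}}{9}\right)} = \sqrt{-34 + \left(8 + \frac{11^{2}}{9}\right)} = \sqrt{-34 + \left(8 + \frac{1}{9} \cdot 121\right)} = \sqrt{-34 + \left(8 + \frac{121}{9}\right)} = \sqrt{-34 + \frac{193}{9}} = \sqrt{- \frac{113}{9}} = \frac{i \sqrt{113}}{3} \approx 3.5434 i$)
$L{\left(p \right)} = 2 - \frac{i \sqrt{113}}{3}$
$-4440 + L{\left(-9 \right)} = -4440 + \left(2 - \frac{i \sqrt{113}}{3}\right) = -4438 - \frac{i \sqrt{113}}{3}$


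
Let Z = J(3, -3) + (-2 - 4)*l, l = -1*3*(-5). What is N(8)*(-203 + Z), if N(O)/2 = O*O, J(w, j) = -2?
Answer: -37760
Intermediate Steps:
N(O) = 2*O² (N(O) = 2*(O*O) = 2*O²)
l = 15 (l = -3*(-5) = 15)
Z = -92 (Z = -2 + (-2 - 4)*15 = -2 - 6*15 = -2 - 90 = -92)
N(8)*(-203 + Z) = (2*8²)*(-203 - 92) = (2*64)*(-295) = 128*(-295) = -37760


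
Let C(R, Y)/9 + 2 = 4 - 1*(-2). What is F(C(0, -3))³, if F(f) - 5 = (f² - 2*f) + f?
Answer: 2024284625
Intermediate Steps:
C(R, Y) = 36 (C(R, Y) = -18 + 9*(4 - 1*(-2)) = -18 + 9*(4 + 2) = -18 + 9*6 = -18 + 54 = 36)
F(f) = 5 + f² - f (F(f) = 5 + ((f² - 2*f) + f) = 5 + (f² - f) = 5 + f² - f)
F(C(0, -3))³ = (5 + 36² - 1*36)³ = (5 + 1296 - 36)³ = 1265³ = 2024284625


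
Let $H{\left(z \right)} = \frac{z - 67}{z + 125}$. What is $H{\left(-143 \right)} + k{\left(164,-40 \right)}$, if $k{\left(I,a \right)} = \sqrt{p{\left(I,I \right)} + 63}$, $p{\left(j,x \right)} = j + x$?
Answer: $\frac{35}{3} + \sqrt{391} \approx 31.44$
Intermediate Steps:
$H{\left(z \right)} = \frac{-67 + z}{125 + z}$
$k{\left(I,a \right)} = \sqrt{63 + 2 I}$ ($k{\left(I,a \right)} = \sqrt{\left(I + I\right) + 63} = \sqrt{2 I + 63} = \sqrt{63 + 2 I}$)
$H{\left(-143 \right)} + k{\left(164,-40 \right)} = \frac{-67 - 143}{125 - 143} + \sqrt{63 + 2 \cdot 164} = \frac{1}{-18} \left(-210\right) + \sqrt{63 + 328} = \left(- \frac{1}{18}\right) \left(-210\right) + \sqrt{391} = \frac{35}{3} + \sqrt{391}$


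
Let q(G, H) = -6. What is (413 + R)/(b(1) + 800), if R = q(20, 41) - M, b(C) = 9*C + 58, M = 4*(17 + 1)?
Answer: 335/867 ≈ 0.38639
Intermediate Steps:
M = 72 (M = 4*18 = 72)
b(C) = 58 + 9*C
R = -78 (R = -6 - 1*72 = -6 - 72 = -78)
(413 + R)/(b(1) + 800) = (413 - 78)/((58 + 9*1) + 800) = 335/((58 + 9) + 800) = 335/(67 + 800) = 335/867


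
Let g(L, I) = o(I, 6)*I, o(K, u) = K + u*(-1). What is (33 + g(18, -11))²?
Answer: 48400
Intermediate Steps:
o(K, u) = K - u
g(L, I) = I*(-6 + I) (g(L, I) = (I - 1*6)*I = (I - 6)*I = (-6 + I)*I = I*(-6 + I))
(33 + g(18, -11))² = (33 - 11*(-6 - 11))² = (33 - 11*(-17))² = (33 + 187)² = 220² = 48400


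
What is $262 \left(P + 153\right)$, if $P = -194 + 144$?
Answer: $26986$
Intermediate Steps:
$P = -50$
$262 \left(P + 153\right) = 262 \left(-50 + 153\right) = 262 \cdot 103 = 26986$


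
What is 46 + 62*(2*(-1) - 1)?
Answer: -140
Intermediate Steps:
46 + 62*(2*(-1) - 1) = 46 + 62*(-2 - 1) = 46 + 62*(-3) = 46 - 186 = -140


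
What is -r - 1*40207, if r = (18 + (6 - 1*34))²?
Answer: -40307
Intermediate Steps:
r = 100 (r = (18 + (6 - 34))² = (18 - 28)² = (-10)² = 100)
-r - 1*40207 = -1*100 - 1*40207 = -100 - 40207 = -40307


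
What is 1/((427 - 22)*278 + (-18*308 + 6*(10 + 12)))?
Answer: 1/107178 ≈ 9.3303e-6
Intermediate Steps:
1/((427 - 22)*278 + (-18*308 + 6*(10 + 12))) = 1/(405*278 + (-5544 + 6*22)) = 1/(112590 + (-5544 + 132)) = 1/(112590 - 5412) = 1/107178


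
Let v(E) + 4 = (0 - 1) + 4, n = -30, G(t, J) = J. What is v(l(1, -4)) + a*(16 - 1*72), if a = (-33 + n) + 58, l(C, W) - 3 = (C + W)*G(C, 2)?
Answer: 279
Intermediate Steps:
l(C, W) = 3 + 2*C + 2*W (l(C, W) = 3 + (C + W)*2 = 3 + (2*C + 2*W) = 3 + 2*C + 2*W)
a = -5 (a = (-33 - 30) + 58 = -63 + 58 = -5)
v(E) = -1 (v(E) = -4 + ((0 - 1) + 4) = -4 + (-1 + 4) = -4 + 3 = -1)
v(l(1, -4)) + a*(16 - 1*72) = -1 - 5*(16 - 1*72) = -1 - 5*(16 - 72) = -1 - 5*(-56) = -1 + 280 = 279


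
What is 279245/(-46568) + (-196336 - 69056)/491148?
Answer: -4153038831/635327224 ≈ -6.5368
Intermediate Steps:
279245/(-46568) + (-196336 - 69056)/491148 = 279245*(-1/46568) - 265392*1/491148 = -279245/46568 - 7372/13643 = -4153038831/635327224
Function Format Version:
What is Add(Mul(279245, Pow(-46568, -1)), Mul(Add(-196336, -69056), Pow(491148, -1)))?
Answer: Rational(-4153038831, 635327224) ≈ -6.5368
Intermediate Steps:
Add(Mul(279245, Pow(-46568, -1)), Mul(Add(-196336, -69056), Pow(491148, -1))) = Add(Mul(279245, Rational(-1, 46568)), Mul(-265392, Rational(1, 491148))) = Add(Rational(-279245, 46568), Rational(-7372, 13643)) = Rational(-4153038831, 635327224)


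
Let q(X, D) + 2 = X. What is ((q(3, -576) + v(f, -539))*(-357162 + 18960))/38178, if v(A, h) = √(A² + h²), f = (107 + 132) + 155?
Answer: -6263/707 - 6263*√445757/707 ≈ -5923.3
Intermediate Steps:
f = 394 (f = 239 + 155 = 394)
q(X, D) = -2 + X
((q(3, -576) + v(f, -539))*(-357162 + 18960))/38178 = (((-2 + 3) + √(394² + (-539)²))*(-357162 + 18960))/38178 = ((1 + √(155236 + 290521))*(-338202))*(1/38178) = ((1 + √445757)*(-338202))*(1/38178) = (-338202 - 338202*√445757)*(1/38178) = -6263/707 - 6263*√445757/707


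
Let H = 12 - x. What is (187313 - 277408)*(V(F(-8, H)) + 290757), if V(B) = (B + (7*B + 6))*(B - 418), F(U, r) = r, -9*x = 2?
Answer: -1814544743155/81 ≈ -2.2402e+10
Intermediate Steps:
x = -2/9 (x = -1/9*2 = -2/9 ≈ -0.22222)
H = 110/9 (H = 12 - 1*(-2/9) = 12 + 2/9 = 110/9 ≈ 12.222)
V(B) = (-418 + B)*(6 + 8*B) (V(B) = (B + (6 + 7*B))*(-418 + B) = (6 + 8*B)*(-418 + B) = (-418 + B)*(6 + 8*B))
(187313 - 277408)*(V(F(-8, H)) + 290757) = (187313 - 277408)*((-2508 - 3338*110/9 + 8*(110/9)**2) + 290757) = -90095*((-2508 - 367180/9 + 8*(12100/81)) + 290757) = -90095*((-2508 - 367180/9 + 96800/81) + 290757) = -90095*(-3410968/81 + 290757) = -90095*20140349/81 = -1814544743155/81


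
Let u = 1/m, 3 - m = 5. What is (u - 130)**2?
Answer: 68121/4 ≈ 17030.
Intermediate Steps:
m = -2 (m = 3 - 1*5 = 3 - 5 = -2)
u = -1/2 (u = 1/(-2) = -1/2 ≈ -0.50000)
(u - 130)**2 = (-1/2 - 130)**2 = (-261/2)**2 = 68121/4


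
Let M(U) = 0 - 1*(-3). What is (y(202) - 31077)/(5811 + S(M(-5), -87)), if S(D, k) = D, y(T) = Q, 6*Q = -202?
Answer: -46666/8721 ≈ -5.3510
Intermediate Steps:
Q = -101/3 (Q = (⅙)*(-202) = -101/3 ≈ -33.667)
y(T) = -101/3
M(U) = 3 (M(U) = 0 + 3 = 3)
(y(202) - 31077)/(5811 + S(M(-5), -87)) = (-101/3 - 31077)/(5811 + 3) = -93332/3/5814 = -93332/3*1/5814 = -46666/8721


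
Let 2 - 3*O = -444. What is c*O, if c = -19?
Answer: -8474/3 ≈ -2824.7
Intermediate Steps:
O = 446/3 (O = ⅔ - ⅓*(-444) = ⅔ + 148 = 446/3 ≈ 148.67)
c*O = -19*446/3 = -8474/3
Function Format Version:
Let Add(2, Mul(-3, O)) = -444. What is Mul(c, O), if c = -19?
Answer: Rational(-8474, 3) ≈ -2824.7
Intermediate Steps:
O = Rational(446, 3) (O = Add(Rational(2, 3), Mul(Rational(-1, 3), -444)) = Add(Rational(2, 3), 148) = Rational(446, 3) ≈ 148.67)
Mul(c, O) = Mul(-19, Rational(446, 3)) = Rational(-8474, 3)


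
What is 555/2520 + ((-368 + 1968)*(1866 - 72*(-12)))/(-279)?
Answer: -81534853/5208 ≈ -15656.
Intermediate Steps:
555/2520 + ((-368 + 1968)*(1866 - 72*(-12)))/(-279) = 555*(1/2520) + (1600*(1866 + 864))*(-1/279) = 37/168 + (1600*2730)*(-1/279) = 37/168 + 4368000*(-1/279) = 37/168 - 1456000/93 = -81534853/5208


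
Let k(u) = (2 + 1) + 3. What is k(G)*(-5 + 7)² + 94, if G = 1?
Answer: 118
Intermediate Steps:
k(u) = 6 (k(u) = 3 + 3 = 6)
k(G)*(-5 + 7)² + 94 = 6*(-5 + 7)² + 94 = 6*2² + 94 = 6*4 + 94 = 24 + 94 = 118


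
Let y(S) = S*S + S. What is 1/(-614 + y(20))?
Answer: -1/194 ≈ -0.0051546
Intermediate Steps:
y(S) = S + S² (y(S) = S² + S = S + S²)
1/(-614 + y(20)) = 1/(-614 + 20*(1 + 20)) = 1/(-614 + 20*21) = 1/(-614 + 420) = 1/(-194) = -1/194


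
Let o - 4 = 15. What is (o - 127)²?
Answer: 11664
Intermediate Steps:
o = 19 (o = 4 + 15 = 19)
(o - 127)² = (19 - 127)² = (-108)² = 11664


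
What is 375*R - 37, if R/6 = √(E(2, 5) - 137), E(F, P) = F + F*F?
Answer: -37 + 2250*I*√131 ≈ -37.0 + 25752.0*I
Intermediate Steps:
E(F, P) = F + F²
R = 6*I*√131 (R = 6*√(2*(1 + 2) - 137) = 6*√(2*3 - 137) = 6*√(6 - 137) = 6*√(-131) = 6*(I*√131) = 6*I*√131 ≈ 68.673*I)
375*R - 37 = 375*(6*I*√131) - 37 = 2250*I*√131 - 37 = -37 + 2250*I*√131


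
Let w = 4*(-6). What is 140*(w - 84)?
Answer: -15120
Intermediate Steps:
w = -24
140*(w - 84) = 140*(-24 - 84) = 140*(-108) = -15120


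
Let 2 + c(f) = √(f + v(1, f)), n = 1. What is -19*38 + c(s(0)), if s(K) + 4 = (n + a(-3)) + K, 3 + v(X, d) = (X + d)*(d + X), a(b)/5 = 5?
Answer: -724 + 2*√137 ≈ -700.59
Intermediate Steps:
a(b) = 25 (a(b) = 5*5 = 25)
v(X, d) = -3 + (X + d)² (v(X, d) = -3 + (X + d)*(d + X) = -3 + (X + d)*(X + d) = -3 + (X + d)²)
s(K) = 22 + K (s(K) = -4 + ((1 + 25) + K) = -4 + (26 + K) = 22 + K)
c(f) = -2 + √(-3 + f + (1 + f)²) (c(f) = -2 + √(f + (-3 + (1 + f)²)) = -2 + √(-3 + f + (1 + f)²))
-19*38 + c(s(0)) = -19*38 + (-2 + √(-3 + (22 + 0) + (1 + (22 + 0))²)) = -722 + (-2 + √(-3 + 22 + (1 + 22)²)) = -722 + (-2 + √(-3 + 22 + 23²)) = -722 + (-2 + √(-3 + 22 + 529)) = -722 + (-2 + √548) = -722 + (-2 + 2*√137) = -724 + 2*√137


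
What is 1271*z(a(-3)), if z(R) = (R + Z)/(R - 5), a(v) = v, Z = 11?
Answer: -1271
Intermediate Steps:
z(R) = (11 + R)/(-5 + R) (z(R) = (R + 11)/(R - 5) = (11 + R)/(-5 + R))
1271*z(a(-3)) = 1271*((11 - 3)/(-5 - 3)) = 1271*(8/(-8)) = 1271*(-1/8*8) = 1271*(-1) = -1271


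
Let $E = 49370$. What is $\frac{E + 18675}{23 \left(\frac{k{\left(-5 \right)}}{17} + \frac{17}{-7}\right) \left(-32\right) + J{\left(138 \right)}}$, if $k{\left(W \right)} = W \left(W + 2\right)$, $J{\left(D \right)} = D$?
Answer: $\frac{8097355}{151846} \approx 53.326$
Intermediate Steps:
$k{\left(W \right)} = W \left(2 + W\right)$
$\frac{E + 18675}{23 \left(\frac{k{\left(-5 \right)}}{17} + \frac{17}{-7}\right) \left(-32\right) + J{\left(138 \right)}} = \frac{49370 + 18675}{23 \left(\frac{\left(-5\right) \left(2 - 5\right)}{17} + \frac{17}{-7}\right) \left(-32\right) + 138} = \frac{68045}{23 \left(\left(-5\right) \left(-3\right) \frac{1}{17} + 17 \left(- \frac{1}{7}\right)\right) \left(-32\right) + 138} = \frac{68045}{23 \left(15 \cdot \frac{1}{17} - \frac{17}{7}\right) \left(-32\right) + 138} = \frac{68045}{23 \left(\frac{15}{17} - \frac{17}{7}\right) \left(-32\right) + 138} = \frac{68045}{23 \left(- \frac{184}{119}\right) \left(-32\right) + 138} = \frac{68045}{\left(- \frac{4232}{119}\right) \left(-32\right) + 138} = \frac{68045}{\frac{135424}{119} + 138} = \frac{68045}{\frac{151846}{119}} = 68045 \cdot \frac{119}{151846} = \frac{8097355}{151846}$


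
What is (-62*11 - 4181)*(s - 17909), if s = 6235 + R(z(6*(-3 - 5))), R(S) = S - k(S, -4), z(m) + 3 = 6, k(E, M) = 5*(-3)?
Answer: 56683128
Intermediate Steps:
k(E, M) = -15
z(m) = 3 (z(m) = -3 + 6 = 3)
R(S) = 15 + S (R(S) = S - 1*(-15) = S + 15 = 15 + S)
s = 6253 (s = 6235 + (15 + 3) = 6235 + 18 = 6253)
(-62*11 - 4181)*(s - 17909) = (-62*11 - 4181)*(6253 - 17909) = (-682 - 4181)*(-11656) = -4863*(-11656) = 56683128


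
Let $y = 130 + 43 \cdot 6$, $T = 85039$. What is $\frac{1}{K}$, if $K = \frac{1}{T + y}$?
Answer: $85427$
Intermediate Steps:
$y = 388$ ($y = 130 + 258 = 388$)
$K = \frac{1}{85427}$ ($K = \frac{1}{85039 + 388} = \frac{1}{85427} \approx 1.1706 \cdot 10^{-5}$)
$\frac{1}{K} = \frac{1}{\frac{1}{85427}} = 85427$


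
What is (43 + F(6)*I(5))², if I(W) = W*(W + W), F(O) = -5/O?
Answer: 16/9 ≈ 1.7778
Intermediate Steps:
I(W) = 2*W² (I(W) = W*(2*W) = 2*W²)
(43 + F(6)*I(5))² = (43 + (-5/6)*(2*5²))² = (43 + (-5*⅙)*(2*25))² = (43 - ⅚*50)² = (43 - 125/3)² = (4/3)² = 16/9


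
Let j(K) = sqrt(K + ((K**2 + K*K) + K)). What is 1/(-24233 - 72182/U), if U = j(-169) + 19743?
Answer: -858703124361/20812092757863275 - 341224*sqrt(21)/20812092757863275 ≈ -4.1260e-5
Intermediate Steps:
j(K) = sqrt(2*K + 2*K**2) (j(K) = sqrt(K + ((K**2 + K**2) + K)) = sqrt(K + (2*K**2 + K)) = sqrt(K + (K + 2*K**2)) = sqrt(2*K + 2*K**2))
U = 19743 + 52*sqrt(21) (U = sqrt(2)*sqrt(-169*(1 - 169)) + 19743 = sqrt(2)*sqrt(-169*(-168)) + 19743 = sqrt(2)*sqrt(28392) + 19743 = sqrt(2)*(26*sqrt(42)) + 19743 = 52*sqrt(21) + 19743 = 19743 + 52*sqrt(21) ≈ 19981.)
1/(-24233 - 72182/U) = 1/(-24233 - 72182/(19743 + 52*sqrt(21)))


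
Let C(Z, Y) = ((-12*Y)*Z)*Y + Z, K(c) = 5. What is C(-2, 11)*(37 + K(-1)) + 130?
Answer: 122014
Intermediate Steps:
C(Z, Y) = Z - 12*Z*Y² (C(Z, Y) = (-12*Y*Z)*Y + Z = -12*Z*Y² + Z = Z - 12*Z*Y²)
C(-2, 11)*(37 + K(-1)) + 130 = (-2*(1 - 12*11²))*(37 + 5) + 130 = -2*(1 - 12*121)*42 + 130 = -2*(1 - 1452)*42 + 130 = -2*(-1451)*42 + 130 = 2902*42 + 130 = 121884 + 130 = 122014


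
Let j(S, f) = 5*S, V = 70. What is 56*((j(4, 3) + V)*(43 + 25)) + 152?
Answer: 342872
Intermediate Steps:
56*((j(4, 3) + V)*(43 + 25)) + 152 = 56*((5*4 + 70)*(43 + 25)) + 152 = 56*((20 + 70)*68) + 152 = 56*(90*68) + 152 = 56*6120 + 152 = 342720 + 152 = 342872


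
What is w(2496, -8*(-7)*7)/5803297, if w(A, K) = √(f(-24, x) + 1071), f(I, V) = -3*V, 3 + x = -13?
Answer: √1119/5803297 ≈ 5.7642e-6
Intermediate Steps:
x = -16 (x = -3 - 13 = -16)
w(A, K) = √1119 (w(A, K) = √(-3*(-16) + 1071) = √(48 + 1071) = √1119)
w(2496, -8*(-7)*7)/5803297 = √1119/5803297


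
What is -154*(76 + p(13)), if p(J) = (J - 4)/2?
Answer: -12397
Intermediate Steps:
p(J) = -2 + J/2 (p(J) = (-4 + J)*(1/2) = -2 + J/2)
-154*(76 + p(13)) = -154*(76 + (-2 + (1/2)*13)) = -154*(76 + (-2 + 13/2)) = -154*(76 + 9/2) = -154*161/2 = -12397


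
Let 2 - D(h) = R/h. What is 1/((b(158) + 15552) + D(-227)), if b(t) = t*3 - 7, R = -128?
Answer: 227/3636639 ≈ 6.2420e-5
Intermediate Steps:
b(t) = -7 + 3*t (b(t) = 3*t - 7 = -7 + 3*t)
D(h) = 2 + 128/h (D(h) = 2 - (-128)/h = 2 + 128/h)
1/((b(158) + 15552) + D(-227)) = 1/(((-7 + 3*158) + 15552) + (2 + 128/(-227))) = 1/(((-7 + 474) + 15552) + (2 + 128*(-1/227))) = 1/((467 + 15552) + (2 - 128/227)) = 1/(16019 + 326/227) = 1/(3636639/227) = 227/3636639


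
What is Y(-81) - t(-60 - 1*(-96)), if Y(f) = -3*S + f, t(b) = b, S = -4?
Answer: -105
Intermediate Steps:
Y(f) = 12 + f (Y(f) = -3*(-4) + f = 12 + f)
Y(-81) - t(-60 - 1*(-96)) = (12 - 81) - (-60 - 1*(-96)) = -69 - (-60 + 96) = -69 - 1*36 = -69 - 36 = -105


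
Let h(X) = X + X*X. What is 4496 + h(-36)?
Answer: 5756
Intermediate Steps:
h(X) = X + X²
4496 + h(-36) = 4496 - 36*(1 - 36) = 4496 - 36*(-35) = 4496 + 1260 = 5756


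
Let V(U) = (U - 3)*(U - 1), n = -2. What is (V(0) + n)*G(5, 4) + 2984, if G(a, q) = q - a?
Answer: 2983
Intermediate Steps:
V(U) = (-1 + U)*(-3 + U) (V(U) = (-3 + U)*(-1 + U) = (-1 + U)*(-3 + U))
(V(0) + n)*G(5, 4) + 2984 = ((3 + 0² - 4*0) - 2)*(4 - 1*5) + 2984 = ((3 + 0 + 0) - 2)*(4 - 5) + 2984 = (3 - 2)*(-1) + 2984 = 1*(-1) + 2984 = -1 + 2984 = 2983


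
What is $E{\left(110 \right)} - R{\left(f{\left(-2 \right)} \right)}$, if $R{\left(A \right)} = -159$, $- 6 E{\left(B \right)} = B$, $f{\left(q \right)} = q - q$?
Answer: $\frac{422}{3} \approx 140.67$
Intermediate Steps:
$f{\left(q \right)} = 0$
$E{\left(B \right)} = - \frac{B}{6}$
$E{\left(110 \right)} - R{\left(f{\left(-2 \right)} \right)} = \left(- \frac{1}{6}\right) 110 - -159 = - \frac{55}{3} + 159 = \frac{422}{3}$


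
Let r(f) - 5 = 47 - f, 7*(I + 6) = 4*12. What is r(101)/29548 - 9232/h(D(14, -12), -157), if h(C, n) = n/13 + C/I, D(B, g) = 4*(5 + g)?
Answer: 10638612799/51561260 ≈ 206.33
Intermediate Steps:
I = 6/7 (I = -6 + (4*12)/7 = -6 + (⅐)*48 = -6 + 48/7 = 6/7 ≈ 0.85714)
D(B, g) = 20 + 4*g
h(C, n) = n/13 + 7*C/6 (h(C, n) = n/13 + C/(6/7) = n*(1/13) + C*(7/6) = n/13 + 7*C/6)
r(f) = 52 - f (r(f) = 5 + (47 - f) = 52 - f)
r(101)/29548 - 9232/h(D(14, -12), -157) = (52 - 1*101)/29548 - 9232/((1/13)*(-157) + 7*(20 + 4*(-12))/6) = (52 - 101)*(1/29548) - 9232/(-157/13 + 7*(20 - 48)/6) = -49*1/29548 - 9232/(-157/13 + (7/6)*(-28)) = -49/29548 - 9232/(-157/13 - 98/3) = -49/29548 - 9232/(-1745/39) = -49/29548 - 9232*(-39/1745) = -49/29548 + 360048/1745 = 10638612799/51561260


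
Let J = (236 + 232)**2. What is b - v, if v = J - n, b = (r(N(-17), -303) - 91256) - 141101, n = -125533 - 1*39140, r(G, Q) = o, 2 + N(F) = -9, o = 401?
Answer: -615653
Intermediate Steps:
N(F) = -11 (N(F) = -2 - 9 = -11)
r(G, Q) = 401
n = -164673 (n = -125533 - 39140 = -164673)
b = -231956 (b = (401 - 91256) - 141101 = -90855 - 141101 = -231956)
J = 219024 (J = 468**2 = 219024)
v = 383697 (v = 219024 - 1*(-164673) = 219024 + 164673 = 383697)
b - v = -231956 - 1*383697 = -231956 - 383697 = -615653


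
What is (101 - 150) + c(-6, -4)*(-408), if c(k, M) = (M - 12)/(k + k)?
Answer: -593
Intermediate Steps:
c(k, M) = (-12 + M)/(2*k) (c(k, M) = (-12 + M)/((2*k)) = (-12 + M)*(1/(2*k)) = (-12 + M)/(2*k))
(101 - 150) + c(-6, -4)*(-408) = (101 - 150) + ((½)*(-12 - 4)/(-6))*(-408) = -49 + ((½)*(-⅙)*(-16))*(-408) = -49 + (4/3)*(-408) = -49 - 544 = -593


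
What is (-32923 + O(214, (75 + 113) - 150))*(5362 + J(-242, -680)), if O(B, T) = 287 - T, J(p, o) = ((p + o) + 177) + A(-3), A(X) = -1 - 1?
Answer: -150790510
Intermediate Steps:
A(X) = -2
J(p, o) = 175 + o + p (J(p, o) = ((p + o) + 177) - 2 = ((o + p) + 177) - 2 = (177 + o + p) - 2 = 175 + o + p)
(-32923 + O(214, (75 + 113) - 150))*(5362 + J(-242, -680)) = (-32923 + (287 - ((75 + 113) - 150)))*(5362 + (175 - 680 - 242)) = (-32923 + (287 - (188 - 150)))*(5362 - 747) = (-32923 + (287 - 1*38))*4615 = (-32923 + (287 - 38))*4615 = (-32923 + 249)*4615 = -32674*4615 = -150790510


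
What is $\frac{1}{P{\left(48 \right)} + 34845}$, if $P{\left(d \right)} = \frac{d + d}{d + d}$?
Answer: $\frac{1}{34846} \approx 2.8698 \cdot 10^{-5}$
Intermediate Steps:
$P{\left(d \right)} = 1$ ($P{\left(d \right)} = \frac{2 d}{2 d} = 2 d \frac{1}{2 d} = 1$)
$\frac{1}{P{\left(48 \right)} + 34845} = \frac{1}{1 + 34845} = \frac{1}{34846}$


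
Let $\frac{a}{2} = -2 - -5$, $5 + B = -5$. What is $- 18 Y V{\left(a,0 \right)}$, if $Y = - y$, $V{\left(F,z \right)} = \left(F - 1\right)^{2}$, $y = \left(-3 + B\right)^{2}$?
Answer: $76050$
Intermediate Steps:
$B = -10$ ($B = -5 - 5 = -10$)
$y = 169$ ($y = \left(-3 - 10\right)^{2} = \left(-13\right)^{2} = 169$)
$a = 6$ ($a = 2 \left(-2 - -5\right) = 2 \left(-2 + 5\right) = 2 \cdot 3 = 6$)
$V{\left(F,z \right)} = \left(-1 + F\right)^{2}$
$Y = -169$ ($Y = \left(-1\right) 169 = -169$)
$- 18 Y V{\left(a,0 \right)} = \left(-18\right) \left(-169\right) \left(-1 + 6\right)^{2} = 3042 \cdot 5^{2} = 3042 \cdot 25 = 76050$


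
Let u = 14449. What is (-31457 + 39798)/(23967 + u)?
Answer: 8341/38416 ≈ 0.21712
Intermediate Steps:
(-31457 + 39798)/(23967 + u) = (-31457 + 39798)/(23967 + 14449) = 8341/38416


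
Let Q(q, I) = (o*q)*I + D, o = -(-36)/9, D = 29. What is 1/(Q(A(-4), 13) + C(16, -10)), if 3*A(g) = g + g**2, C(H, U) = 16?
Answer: 1/253 ≈ 0.0039526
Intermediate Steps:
o = 4 (o = -(-36)/9 = -4*(-1) = 4)
A(g) = g/3 + g**2/3 (A(g) = (g + g**2)/3 = g/3 + g**2/3)
Q(q, I) = 29 + 4*I*q (Q(q, I) = (4*q)*I + 29 = 4*I*q + 29 = 29 + 4*I*q)
1/(Q(A(-4), 13) + C(16, -10)) = 1/((29 + 4*13*((1/3)*(-4)*(1 - 4))) + 16) = 1/((29 + 4*13*((1/3)*(-4)*(-3))) + 16) = 1/((29 + 4*13*4) + 16) = 1/((29 + 208) + 16) = 1/(237 + 16) = 1/253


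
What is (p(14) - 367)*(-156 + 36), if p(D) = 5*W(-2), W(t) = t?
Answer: 45240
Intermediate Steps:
p(D) = -10 (p(D) = 5*(-2) = -10)
(p(14) - 367)*(-156 + 36) = (-10 - 367)*(-156 + 36) = -377*(-120) = 45240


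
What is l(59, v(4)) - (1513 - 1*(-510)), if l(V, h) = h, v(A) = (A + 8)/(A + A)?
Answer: -4043/2 ≈ -2021.5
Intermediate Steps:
v(A) = (8 + A)/(2*A) (v(A) = (8 + A)/((2*A)) = (8 + A)*(1/(2*A)) = (8 + A)/(2*A))
l(59, v(4)) - (1513 - 1*(-510)) = (½)*(8 + 4)/4 - (1513 - 1*(-510)) = (½)*(¼)*12 - (1513 + 510) = 3/2 - 1*2023 = 3/2 - 2023 = -4043/2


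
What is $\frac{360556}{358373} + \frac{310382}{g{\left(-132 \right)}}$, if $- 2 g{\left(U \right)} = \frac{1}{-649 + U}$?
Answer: $\frac{173745209855688}{358373} \approx 4.8482 \cdot 10^{8}$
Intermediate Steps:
$g{\left(U \right)} = - \frac{1}{2 \left(-649 + U\right)}$
$\frac{360556}{358373} + \frac{310382}{g{\left(-132 \right)}} = \frac{360556}{358373} + \frac{310382}{\left(-1\right) \frac{1}{-1298 + 2 \left(-132\right)}} = 360556 \cdot \frac{1}{358373} + \frac{310382}{\left(-1\right) \frac{1}{-1298 - 264}} = \frac{360556}{358373} + \frac{310382}{\left(-1\right) \frac{1}{-1562}} = \frac{360556}{358373} + \frac{310382}{\left(-1\right) \left(- \frac{1}{1562}\right)} = \frac{360556}{358373} + 310382 \frac{1}{\frac{1}{1562}} = \frac{360556}{358373} + 310382 \cdot 1562 = \frac{360556}{358373} + 484816684 = \frac{173745209855688}{358373}$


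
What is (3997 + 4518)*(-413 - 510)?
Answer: -7859345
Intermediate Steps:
(3997 + 4518)*(-413 - 510) = 8515*(-923) = -7859345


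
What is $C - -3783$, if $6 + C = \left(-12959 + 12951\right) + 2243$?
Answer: $6012$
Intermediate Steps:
$C = 2229$ ($C = -6 + \left(\left(-12959 + 12951\right) + 2243\right) = -6 + \left(-8 + 2243\right) = -6 + 2235 = 2229$)
$C - -3783 = 2229 - -3783 = 2229 + 3783 = 6012$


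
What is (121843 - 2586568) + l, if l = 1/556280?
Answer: -1371077222999/556280 ≈ -2.4647e+6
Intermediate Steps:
l = 1/556280 ≈ 1.7977e-6
(121843 - 2586568) + l = (121843 - 2586568) + 1/556280 = -2464725 + 1/556280 = -1371077222999/556280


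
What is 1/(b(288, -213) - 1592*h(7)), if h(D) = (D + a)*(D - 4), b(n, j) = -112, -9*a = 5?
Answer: -3/92672 ≈ -3.2372e-5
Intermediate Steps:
a = -5/9 (a = -⅑*5 = -5/9 ≈ -0.55556)
h(D) = (-4 + D)*(-5/9 + D) (h(D) = (D - 5/9)*(D - 4) = (-5/9 + D)*(-4 + D) = (-4 + D)*(-5/9 + D))
1/(b(288, -213) - 1592*h(7)) = 1/(-112 - 1592*(20/9 + 7² - 41/9*7)) = 1/(-112 - 1592*(20/9 + 49 - 287/9)) = 1/(-112 - 1592*58/3) = 1/(-112 - 92336/3) = 1/(-92672/3) = -3/92672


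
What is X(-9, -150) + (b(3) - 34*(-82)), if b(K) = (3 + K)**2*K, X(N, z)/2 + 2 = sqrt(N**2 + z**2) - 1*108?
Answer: 2676 + 6*sqrt(2509) ≈ 2976.5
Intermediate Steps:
X(N, z) = -220 + 2*sqrt(N**2 + z**2) (X(N, z) = -4 + 2*(sqrt(N**2 + z**2) - 1*108) = -4 + 2*(sqrt(N**2 + z**2) - 108) = -4 + 2*(-108 + sqrt(N**2 + z**2)) = -4 + (-216 + 2*sqrt(N**2 + z**2)) = -220 + 2*sqrt(N**2 + z**2))
b(K) = K*(3 + K)**2
X(-9, -150) + (b(3) - 34*(-82)) = (-220 + 2*sqrt((-9)**2 + (-150)**2)) + (3*(3 + 3)**2 - 34*(-82)) = (-220 + 2*sqrt(81 + 22500)) + (3*6**2 + 2788) = (-220 + 2*sqrt(22581)) + (3*36 + 2788) = (-220 + 2*(3*sqrt(2509))) + (108 + 2788) = (-220 + 6*sqrt(2509)) + 2896 = 2676 + 6*sqrt(2509)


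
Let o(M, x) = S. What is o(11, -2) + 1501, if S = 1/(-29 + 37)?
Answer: 12009/8 ≈ 1501.1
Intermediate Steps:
S = ⅛ (S = 1/8 = ⅛ ≈ 0.12500)
o(M, x) = ⅛
o(11, -2) + 1501 = ⅛ + 1501 = 12009/8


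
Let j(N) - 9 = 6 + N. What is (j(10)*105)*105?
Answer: 275625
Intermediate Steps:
j(N) = 15 + N (j(N) = 9 + (6 + N) = 15 + N)
(j(10)*105)*105 = ((15 + 10)*105)*105 = (25*105)*105 = 2625*105 = 275625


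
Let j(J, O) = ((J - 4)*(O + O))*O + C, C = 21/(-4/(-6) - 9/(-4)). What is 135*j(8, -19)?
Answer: 390852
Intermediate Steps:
C = 36/5 (C = 21/(-4*(-⅙) - 9*(-¼)) = 21/(⅔ + 9/4) = 21/(35/12) = 21*(12/35) = 36/5 ≈ 7.2000)
j(J, O) = 36/5 + 2*O²*(-4 + J) (j(J, O) = ((J - 4)*(O + O))*O + 36/5 = ((-4 + J)*(2*O))*O + 36/5 = (2*O*(-4 + J))*O + 36/5 = 2*O²*(-4 + J) + 36/5 = 36/5 + 2*O²*(-4 + J))
135*j(8, -19) = 135*(36/5 - 8*(-19)² + 2*8*(-19)²) = 135*(36/5 - 8*361 + 2*8*361) = 135*(36/5 - 2888 + 5776) = 135*(14476/5) = 390852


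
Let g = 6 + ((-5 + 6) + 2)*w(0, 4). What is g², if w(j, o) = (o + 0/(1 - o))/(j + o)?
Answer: 81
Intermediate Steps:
w(j, o) = o/(j + o) (w(j, o) = (o + 0)/(j + o) = o/(j + o))
g = 9 (g = 6 + ((-5 + 6) + 2)*(4/(0 + 4)) = 6 + (1 + 2)*(4/4) = 6 + 3*(4*(¼)) = 6 + 3*1 = 6 + 3 = 9)
g² = 9² = 81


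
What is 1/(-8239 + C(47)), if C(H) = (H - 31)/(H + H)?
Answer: -47/387225 ≈ -0.00012138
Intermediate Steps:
C(H) = (-31 + H)/(2*H) (C(H) = (-31 + H)/((2*H)) = (-31 + H)*(1/(2*H)) = (-31 + H)/(2*H))
1/(-8239 + C(47)) = 1/(-8239 + (1/2)*(-31 + 47)/47) = 1/(-8239 + (1/2)*(1/47)*16) = 1/(-8239 + 8/47) = 1/(-387225/47) = -47/387225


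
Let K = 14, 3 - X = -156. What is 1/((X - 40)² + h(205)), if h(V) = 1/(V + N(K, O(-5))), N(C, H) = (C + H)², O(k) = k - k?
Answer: 401/5678562 ≈ 7.0616e-5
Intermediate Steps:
X = 159 (X = 3 - 1*(-156) = 3 + 156 = 159)
O(k) = 0
h(V) = 1/(196 + V) (h(V) = 1/(V + (14 + 0)²) = 1/(V + 14²) = 1/(V + 196) = 1/(196 + V))
1/((X - 40)² + h(205)) = 1/((159 - 40)² + 1/(196 + 205)) = 1/(119² + 1/401) = 1/(14161 + 1/401) = 1/(5678562/401) = 401/5678562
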